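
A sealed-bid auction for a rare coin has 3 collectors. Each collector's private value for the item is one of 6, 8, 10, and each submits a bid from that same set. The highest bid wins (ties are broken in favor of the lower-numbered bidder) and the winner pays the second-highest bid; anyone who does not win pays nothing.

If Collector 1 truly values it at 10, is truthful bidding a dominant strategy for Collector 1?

Check each profile of the others' bids and compare truth against every alternative bid.
Others bid (6, 6): truth gives 4, best alternative gives 4.
Others bid (6, 8): truth gives 2, best alternative gives 2.
Others bid (8, 6): truth gives 2, best alternative gives 2.
Others bid (8, 8): truth gives 2, best alternative gives 2.
Others bid (6, 10): truth gives 0, best alternative gives 0.
Others bid (8, 10): truth gives 0, best alternative gives 0.
(Remaining 3 profiles checked similarly; truth is weakly best in each.)
In every case the truthful bid is at least as good as any alternative, so it is a dominant strategy.

Yes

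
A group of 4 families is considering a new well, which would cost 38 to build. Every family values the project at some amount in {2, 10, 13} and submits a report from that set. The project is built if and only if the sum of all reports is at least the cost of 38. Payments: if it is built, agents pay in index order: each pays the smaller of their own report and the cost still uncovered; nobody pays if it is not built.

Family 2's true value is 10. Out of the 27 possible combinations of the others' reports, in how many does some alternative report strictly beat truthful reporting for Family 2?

4

Others report (10, 13, 13): truth gives 0; report 2 gives 8 > 0. Violating.
Others report (13, 10, 13): truth gives 0; report 2 gives 8 > 0. Violating.
Others report (13, 13, 10): truth gives 0; report 2 gives 8 > 0. Violating.
Others report (13, 13, 13): truth gives 0; report 2 gives 8 > 0. Violating.
Others report (2, 2, 2): truth gives 0; no alternative beats it.
Others report (2, 2, 10): truth gives 0; no alternative beats it.
(Checking all 27 profiles: 4 have a profitable deviation, 23 do not.)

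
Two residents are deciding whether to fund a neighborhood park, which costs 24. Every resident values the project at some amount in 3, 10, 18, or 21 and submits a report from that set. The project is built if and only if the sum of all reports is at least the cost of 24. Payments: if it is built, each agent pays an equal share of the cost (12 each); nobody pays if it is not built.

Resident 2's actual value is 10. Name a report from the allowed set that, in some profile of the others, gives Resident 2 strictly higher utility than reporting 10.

Suppose Resident 1 reports 18.
Report 10: project built, pays 12, utility 10 - 12 = -2.
Report 3: project not built, utility 0.
So reporting 3 beats truth here (0 > -2).

3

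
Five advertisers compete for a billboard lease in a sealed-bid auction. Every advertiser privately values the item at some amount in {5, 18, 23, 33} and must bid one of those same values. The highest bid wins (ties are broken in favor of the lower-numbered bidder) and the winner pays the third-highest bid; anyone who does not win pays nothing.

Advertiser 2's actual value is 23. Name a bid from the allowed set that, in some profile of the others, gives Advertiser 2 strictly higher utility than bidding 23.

Suppose Advertiser 1 bids 5, Advertiser 3 bids 5, Advertiser 4 bids 5 and Advertiser 5 bids 33.
Bid 23: loses, pays 0, utility 0.
Bid 33: wins, pays 5, utility 23 - 5 = 18.
So bidding 33 beats truth here (18 > 0).

33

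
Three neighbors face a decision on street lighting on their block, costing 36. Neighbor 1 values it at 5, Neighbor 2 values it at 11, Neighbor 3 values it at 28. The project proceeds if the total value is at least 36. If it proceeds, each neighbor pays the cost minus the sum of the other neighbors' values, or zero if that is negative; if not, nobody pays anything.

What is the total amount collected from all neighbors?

Total value 44 ≥ cost 36, so it is built.
Neighbor 1: others sum to 39; max(0, 36 - 39) = 0.
Neighbor 2: others sum to 33; max(0, 36 - 33) = 3.
Neighbor 3: others sum to 16; max(0, 36 - 16) = 20.
Total collected = 0 + 3 + 20 = 23.

23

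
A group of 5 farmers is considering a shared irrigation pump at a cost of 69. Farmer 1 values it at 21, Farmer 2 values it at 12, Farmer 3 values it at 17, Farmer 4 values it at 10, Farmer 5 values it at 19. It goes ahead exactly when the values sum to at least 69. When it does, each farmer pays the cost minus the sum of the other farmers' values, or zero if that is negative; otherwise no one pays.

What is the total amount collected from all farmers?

Total value 79 ≥ cost 69, so it is built.
Farmer 1: others sum to 58; max(0, 69 - 58) = 11.
Farmer 2: others sum to 67; max(0, 69 - 67) = 2.
Farmer 3: others sum to 62; max(0, 69 - 62) = 7.
Farmer 4: others sum to 69; max(0, 69 - 69) = 0.
Farmer 5: others sum to 60; max(0, 69 - 60) = 9.
Total collected = 11 + 2 + 7 + 0 + 9 = 29.

29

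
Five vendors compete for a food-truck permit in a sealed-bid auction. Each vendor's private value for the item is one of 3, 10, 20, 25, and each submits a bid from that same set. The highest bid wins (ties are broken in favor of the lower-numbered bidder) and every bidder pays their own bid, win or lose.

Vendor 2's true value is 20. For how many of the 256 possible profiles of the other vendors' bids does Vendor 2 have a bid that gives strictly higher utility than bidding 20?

Others bid (3, 3, 3, 3): truth gives 0; bid 10 gives 10 > 0. Violating.
Others bid (3, 3, 3, 10): truth gives 0; bid 10 gives 10 > 0. Violating.
Others bid (3, 3, 3, 25): truth gives -20; bid 3 gives -3 > -20. Violating.
Others bid (3, 3, 10, 3): truth gives 0; bid 10 gives 10 > 0. Violating.
Others bid (3, 3, 3, 20): truth gives 0; no alternative beats it.
Others bid (3, 3, 10, 20): truth gives 0; no alternative beats it.
(Checking all 256 profiles: 210 have a profitable deviation, 46 do not.)

210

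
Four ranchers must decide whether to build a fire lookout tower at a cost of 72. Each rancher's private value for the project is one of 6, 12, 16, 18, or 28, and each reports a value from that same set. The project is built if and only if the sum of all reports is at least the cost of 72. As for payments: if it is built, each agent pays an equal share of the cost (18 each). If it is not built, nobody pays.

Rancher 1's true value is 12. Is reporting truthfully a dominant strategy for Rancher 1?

Consider the case where Rancher 2 reports 6, Rancher 3 reports 28 and Rancher 4 reports 28.
Truthful report 12: project built, pays 18, utility 12 - 18 = -6.
Report 6 instead: project not built, utility 0.
Since 0 > -6, reporting 6 is strictly better here, so truthful reporting is not dominant.

No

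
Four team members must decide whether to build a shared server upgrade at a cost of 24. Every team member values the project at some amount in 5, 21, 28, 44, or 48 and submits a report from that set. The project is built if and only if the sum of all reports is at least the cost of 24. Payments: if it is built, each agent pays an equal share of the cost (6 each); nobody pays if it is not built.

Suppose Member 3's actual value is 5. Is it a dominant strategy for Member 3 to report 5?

Yes

Check each profile of the others' reports and compare truth against every alternative report.
Others report (5, 5, 5): truth gives 0, best alternative gives -1.
Others report (5, 5, 21): truth gives -1, best alternative gives -1.
Others report (5, 5, 28): truth gives -1, best alternative gives -1.
Others report (5, 5, 44): truth gives -1, best alternative gives -1.
Others report (5, 5, 48): truth gives -1, best alternative gives -1.
Others report (5, 21, 5): truth gives -1, best alternative gives -1.
(Remaining 119 profiles checked similarly; truth is weakly best in each.)
In every case the truthful report is at least as good as any alternative, so it is a dominant strategy.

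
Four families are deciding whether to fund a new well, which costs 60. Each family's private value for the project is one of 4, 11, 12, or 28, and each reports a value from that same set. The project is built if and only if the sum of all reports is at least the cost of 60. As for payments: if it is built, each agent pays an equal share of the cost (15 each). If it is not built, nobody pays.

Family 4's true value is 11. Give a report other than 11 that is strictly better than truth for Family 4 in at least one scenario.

4

Suppose Family 1 reports 11, Family 2 reports 11 and Family 3 reports 28.
Report 11: project built, pays 15, utility 11 - 15 = -4.
Report 4: project not built, utility 0.
So reporting 4 beats truth here (0 > -4).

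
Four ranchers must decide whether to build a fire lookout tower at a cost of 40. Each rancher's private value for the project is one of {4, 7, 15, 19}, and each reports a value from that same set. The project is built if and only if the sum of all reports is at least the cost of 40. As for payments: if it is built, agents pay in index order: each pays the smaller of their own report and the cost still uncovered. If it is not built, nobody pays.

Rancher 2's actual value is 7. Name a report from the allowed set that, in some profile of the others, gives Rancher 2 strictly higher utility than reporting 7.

Suppose Rancher 1 reports 4, Rancher 3 reports 15 and Rancher 4 reports 19.
Report 7: project built, pays 7, utility 7 - 7 = 0.
Report 4: project built, pays 4, utility 7 - 4 = 3.
So reporting 4 beats truth here (3 > 0).

4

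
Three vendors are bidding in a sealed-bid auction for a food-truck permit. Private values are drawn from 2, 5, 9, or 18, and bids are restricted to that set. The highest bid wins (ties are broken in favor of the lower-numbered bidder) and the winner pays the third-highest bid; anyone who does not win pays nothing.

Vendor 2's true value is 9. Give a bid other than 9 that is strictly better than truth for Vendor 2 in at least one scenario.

Suppose Vendor 1 bids 2 and Vendor 3 bids 18.
Bid 9: loses, pays 0, utility 0.
Bid 18: wins, pays 2, utility 9 - 2 = 7.
So bidding 18 beats truth here (7 > 0).

18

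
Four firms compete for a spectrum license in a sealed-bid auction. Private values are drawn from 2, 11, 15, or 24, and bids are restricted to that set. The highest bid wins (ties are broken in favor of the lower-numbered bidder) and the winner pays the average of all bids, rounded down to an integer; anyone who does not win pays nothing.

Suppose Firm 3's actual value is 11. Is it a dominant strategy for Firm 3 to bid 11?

No

Consider the case where Firm 1 bids 2, Firm 2 bids 2 and Firm 4 bids 15.
Truthful bid 11: loses, pays 0, utility 0.
Bid 15 instead: wins, pays 8, utility 11 - 8 = 3.
Since 3 > 0, bidding 15 is strictly better here, so truthful bidding is not dominant.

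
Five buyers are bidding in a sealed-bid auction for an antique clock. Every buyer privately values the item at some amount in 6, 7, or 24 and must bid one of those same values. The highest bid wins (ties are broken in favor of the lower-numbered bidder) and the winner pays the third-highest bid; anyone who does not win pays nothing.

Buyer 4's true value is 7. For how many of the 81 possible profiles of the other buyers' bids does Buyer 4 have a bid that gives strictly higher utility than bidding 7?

4

Others bid (6, 6, 6, 24): truth gives 0; bid 24 gives 1 > 0. Violating.
Others bid (6, 6, 7, 6): truth gives 0; bid 24 gives 1 > 0. Violating.
Others bid (6, 7, 6, 6): truth gives 0; bid 24 gives 1 > 0. Violating.
Others bid (7, 6, 6, 6): truth gives 0; bid 24 gives 1 > 0. Violating.
Others bid (6, 6, 6, 6): truth gives 1; no alternative beats it.
Others bid (6, 6, 6, 7): truth gives 1; no alternative beats it.
(Checking all 81 profiles: 4 have a profitable deviation, 77 do not.)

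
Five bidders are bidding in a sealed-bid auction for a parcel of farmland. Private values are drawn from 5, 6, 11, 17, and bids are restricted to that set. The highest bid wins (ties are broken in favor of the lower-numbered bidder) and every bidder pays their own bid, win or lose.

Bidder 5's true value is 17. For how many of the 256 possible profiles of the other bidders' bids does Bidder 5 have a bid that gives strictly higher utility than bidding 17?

Others bid (5, 5, 5, 5): truth gives 0; bid 6 gives 11 > 0. Violating.
Others bid (5, 5, 5, 6): truth gives 0; bid 11 gives 6 > 0. Violating.
Others bid (5, 5, 5, 17): truth gives -17; bid 5 gives -5 > -17. Violating.
Others bid (5, 5, 6, 5): truth gives 0; bid 11 gives 6 > 0. Violating.
Others bid (5, 5, 5, 11): truth gives 0; no alternative beats it.
Others bid (5, 5, 6, 11): truth gives 0; no alternative beats it.
(Checking all 256 profiles: 191 have a profitable deviation, 65 do not.)

191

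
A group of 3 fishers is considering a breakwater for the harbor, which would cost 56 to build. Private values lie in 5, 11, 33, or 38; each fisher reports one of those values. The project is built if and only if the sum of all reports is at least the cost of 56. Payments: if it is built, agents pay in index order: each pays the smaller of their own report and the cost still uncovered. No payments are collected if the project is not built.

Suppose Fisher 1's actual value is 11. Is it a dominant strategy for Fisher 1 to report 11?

Consider the case where Fisher 2 reports 33 and Fisher 3 reports 33.
Truthful report 11: project built, pays 11, utility 11 - 11 = 0.
Report 5 instead: project built, pays 5, utility 11 - 5 = 6.
Since 6 > 0, reporting 5 is strictly better here, so truthful reporting is not dominant.

No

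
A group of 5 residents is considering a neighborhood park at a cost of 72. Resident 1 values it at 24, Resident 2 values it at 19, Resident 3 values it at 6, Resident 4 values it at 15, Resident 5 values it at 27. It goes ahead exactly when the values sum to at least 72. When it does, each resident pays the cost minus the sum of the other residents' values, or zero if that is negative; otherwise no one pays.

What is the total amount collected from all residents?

Total value 91 ≥ cost 72, so it is built.
Resident 1: others sum to 67; max(0, 72 - 67) = 5.
Resident 2: others sum to 72; max(0, 72 - 72) = 0.
Resident 3: others sum to 85; max(0, 72 - 85) = 0.
Resident 4: others sum to 76; max(0, 72 - 76) = 0.
Resident 5: others sum to 64; max(0, 72 - 64) = 8.
Total collected = 5 + 0 + 0 + 0 + 8 = 13.

13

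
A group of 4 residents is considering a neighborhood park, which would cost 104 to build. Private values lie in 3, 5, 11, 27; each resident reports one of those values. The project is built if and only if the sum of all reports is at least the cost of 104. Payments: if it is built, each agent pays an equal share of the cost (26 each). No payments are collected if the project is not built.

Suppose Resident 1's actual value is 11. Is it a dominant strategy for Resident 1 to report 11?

Check each profile of the others' reports and compare truth against every alternative report.
Others report (3, 3, 3): truth gives 0, best alternative gives 0.
Others report (3, 3, 5): truth gives 0, best alternative gives 0.
Others report (3, 3, 11): truth gives 0, best alternative gives 0.
Others report (3, 3, 27): truth gives 0, best alternative gives 0.
Others report (3, 5, 3): truth gives 0, best alternative gives 0.
Others report (3, 5, 5): truth gives 0, best alternative gives 0.
(Remaining 58 profiles checked similarly; truth is weakly best in each.)
In every case the truthful report is at least as good as any alternative, so it is a dominant strategy.

Yes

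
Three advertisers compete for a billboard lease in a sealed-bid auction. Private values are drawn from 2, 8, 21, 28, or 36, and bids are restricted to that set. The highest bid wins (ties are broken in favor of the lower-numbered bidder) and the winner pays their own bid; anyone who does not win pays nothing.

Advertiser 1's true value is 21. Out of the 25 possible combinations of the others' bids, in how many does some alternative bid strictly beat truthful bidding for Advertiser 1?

Others bid (2, 2): truth gives 0; bid 2 gives 19 > 0. Violating.
Others bid (2, 8): truth gives 0; bid 8 gives 13 > 0. Violating.
Others bid (8, 2): truth gives 0; bid 8 gives 13 > 0. Violating.
Others bid (8, 8): truth gives 0; bid 8 gives 13 > 0. Violating.
Others bid (2, 21): truth gives 0; no alternative beats it.
Others bid (2, 28): truth gives 0; no alternative beats it.
(Checking all 25 profiles: 4 have a profitable deviation, 21 do not.)

4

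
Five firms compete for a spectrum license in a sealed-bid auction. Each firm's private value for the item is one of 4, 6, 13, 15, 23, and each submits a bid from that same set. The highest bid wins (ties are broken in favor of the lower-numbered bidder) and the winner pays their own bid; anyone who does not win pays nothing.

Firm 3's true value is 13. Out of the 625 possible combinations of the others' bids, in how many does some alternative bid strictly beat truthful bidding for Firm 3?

4

Others bid (4, 4, 4, 4): truth gives 0; bid 6 gives 7 > 0. Violating.
Others bid (4, 4, 4, 6): truth gives 0; bid 6 gives 7 > 0. Violating.
Others bid (4, 4, 6, 4): truth gives 0; bid 6 gives 7 > 0. Violating.
Others bid (4, 4, 6, 6): truth gives 0; bid 6 gives 7 > 0. Violating.
Others bid (4, 4, 4, 13): truth gives 0; no alternative beats it.
Others bid (4, 4, 4, 15): truth gives 0; no alternative beats it.
(Checking all 625 profiles: 4 have a profitable deviation, 621 do not.)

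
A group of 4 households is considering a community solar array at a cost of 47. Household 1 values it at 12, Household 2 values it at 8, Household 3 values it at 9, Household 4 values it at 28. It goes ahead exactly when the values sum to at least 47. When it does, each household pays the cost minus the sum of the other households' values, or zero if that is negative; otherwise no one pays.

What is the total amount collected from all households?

Total value 57 ≥ cost 47, so it is built.
Household 1: others sum to 45; max(0, 47 - 45) = 2.
Household 2: others sum to 49; max(0, 47 - 49) = 0.
Household 3: others sum to 48; max(0, 47 - 48) = 0.
Household 4: others sum to 29; max(0, 47 - 29) = 18.
Total collected = 2 + 0 + 0 + 18 = 20.

20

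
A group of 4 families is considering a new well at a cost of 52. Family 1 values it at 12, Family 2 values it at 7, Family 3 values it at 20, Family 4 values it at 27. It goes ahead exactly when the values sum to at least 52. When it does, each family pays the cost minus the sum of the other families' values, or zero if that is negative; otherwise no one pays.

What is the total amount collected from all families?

19

Total value 66 ≥ cost 52, so it is built.
Family 1: others sum to 54; max(0, 52 - 54) = 0.
Family 2: others sum to 59; max(0, 52 - 59) = 0.
Family 3: others sum to 46; max(0, 52 - 46) = 6.
Family 4: others sum to 39; max(0, 52 - 39) = 13.
Total collected = 0 + 0 + 6 + 13 = 19.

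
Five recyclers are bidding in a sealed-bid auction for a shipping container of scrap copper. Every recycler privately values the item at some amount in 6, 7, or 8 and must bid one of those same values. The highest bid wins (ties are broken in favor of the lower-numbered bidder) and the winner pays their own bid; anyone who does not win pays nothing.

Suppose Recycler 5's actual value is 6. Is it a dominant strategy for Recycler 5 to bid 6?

Yes

Check each profile of the others' bids and compare truth against every alternative bid.
Others bid (6, 6, 6, 6): truth gives 0, best alternative gives -1.
Others bid (6, 6, 6, 7): truth gives 0, best alternative gives 0.
Others bid (6, 6, 6, 8): truth gives 0, best alternative gives 0.
Others bid (6, 6, 7, 6): truth gives 0, best alternative gives 0.
Others bid (6, 6, 7, 7): truth gives 0, best alternative gives 0.
Others bid (6, 6, 7, 8): truth gives 0, best alternative gives 0.
(Remaining 75 profiles checked similarly; truth is weakly best in each.)
In every case the truthful bid is at least as good as any alternative, so it is a dominant strategy.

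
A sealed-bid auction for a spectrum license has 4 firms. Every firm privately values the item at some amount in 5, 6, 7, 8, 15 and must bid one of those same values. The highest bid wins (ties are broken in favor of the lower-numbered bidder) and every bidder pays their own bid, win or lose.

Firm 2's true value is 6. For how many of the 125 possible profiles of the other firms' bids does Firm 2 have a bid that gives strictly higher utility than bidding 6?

Others bid (5, 5, 7): truth gives -6; bid 7 gives -1 > -6. Violating.
Others bid (5, 5, 8): truth gives -6; bid 8 gives -2 > -6. Violating.
Others bid (5, 5, 15): truth gives -6; bid 5 gives -5 > -6. Violating.
Others bid (5, 6, 7): truth gives -6; bid 7 gives -1 > -6. Violating.
Others bid (5, 5, 5): truth gives 0; no alternative beats it.
Others bid (5, 5, 6): truth gives 0; no alternative beats it.
(Checking all 125 profiles: 121 have a profitable deviation, 4 do not.)

121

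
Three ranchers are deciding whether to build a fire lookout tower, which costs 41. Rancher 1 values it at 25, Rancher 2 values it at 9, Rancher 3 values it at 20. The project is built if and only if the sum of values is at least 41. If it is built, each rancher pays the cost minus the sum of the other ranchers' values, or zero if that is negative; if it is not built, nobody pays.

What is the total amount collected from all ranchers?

19

Total value 54 ≥ cost 41, so it is built.
Rancher 1: others sum to 29; max(0, 41 - 29) = 12.
Rancher 2: others sum to 45; max(0, 41 - 45) = 0.
Rancher 3: others sum to 34; max(0, 41 - 34) = 7.
Total collected = 12 + 0 + 7 = 19.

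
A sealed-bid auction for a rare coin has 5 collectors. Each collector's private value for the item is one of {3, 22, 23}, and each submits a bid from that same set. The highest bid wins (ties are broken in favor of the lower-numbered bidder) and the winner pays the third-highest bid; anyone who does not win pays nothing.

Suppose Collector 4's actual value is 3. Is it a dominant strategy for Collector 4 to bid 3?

Yes

Check each profile of the others' bids and compare truth against every alternative bid.
Others bid (3, 3, 3, 3): truth gives 0, best alternative gives 0.
Others bid (3, 3, 3, 22): truth gives 0, best alternative gives 0.
Others bid (3, 3, 3, 23): truth gives 0, best alternative gives 0.
Others bid (3, 3, 22, 3): truth gives 0, best alternative gives 0.
Others bid (3, 3, 22, 22): truth gives 0, best alternative gives 0.
Others bid (3, 3, 22, 23): truth gives 0, best alternative gives 0.
(Remaining 75 profiles checked similarly; truth is weakly best in each.)
In every case the truthful bid is at least as good as any alternative, so it is a dominant strategy.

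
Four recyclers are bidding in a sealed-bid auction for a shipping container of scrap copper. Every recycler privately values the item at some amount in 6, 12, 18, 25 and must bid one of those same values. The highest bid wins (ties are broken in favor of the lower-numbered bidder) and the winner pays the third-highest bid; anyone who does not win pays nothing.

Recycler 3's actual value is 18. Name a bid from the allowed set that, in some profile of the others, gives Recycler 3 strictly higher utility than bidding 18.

Suppose Recycler 1 bids 6, Recycler 2 bids 6 and Recycler 4 bids 25.
Bid 18: loses, pays 0, utility 0.
Bid 25: wins, pays 6, utility 18 - 6 = 12.
So bidding 25 beats truth here (12 > 0).

25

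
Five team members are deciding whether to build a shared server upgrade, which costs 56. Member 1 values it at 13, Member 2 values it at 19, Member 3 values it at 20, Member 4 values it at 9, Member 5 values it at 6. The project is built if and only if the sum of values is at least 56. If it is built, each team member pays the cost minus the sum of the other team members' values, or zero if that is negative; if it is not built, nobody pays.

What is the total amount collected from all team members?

19

Total value 67 ≥ cost 56, so it is built.
Member 1: others sum to 54; max(0, 56 - 54) = 2.
Member 2: others sum to 48; max(0, 56 - 48) = 8.
Member 3: others sum to 47; max(0, 56 - 47) = 9.
Member 4: others sum to 58; max(0, 56 - 58) = 0.
Member 5: others sum to 61; max(0, 56 - 61) = 0.
Total collected = 2 + 8 + 9 + 0 + 0 = 19.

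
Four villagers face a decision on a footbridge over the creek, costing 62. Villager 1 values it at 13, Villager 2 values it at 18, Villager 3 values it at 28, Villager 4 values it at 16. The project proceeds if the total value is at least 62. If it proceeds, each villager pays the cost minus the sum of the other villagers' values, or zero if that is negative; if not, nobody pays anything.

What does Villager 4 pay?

Total value 75 ≥ cost 62, so the project is built.
The other villagers' values sum to 59.
Cost minus that sum is 62 - 59 = 3.

3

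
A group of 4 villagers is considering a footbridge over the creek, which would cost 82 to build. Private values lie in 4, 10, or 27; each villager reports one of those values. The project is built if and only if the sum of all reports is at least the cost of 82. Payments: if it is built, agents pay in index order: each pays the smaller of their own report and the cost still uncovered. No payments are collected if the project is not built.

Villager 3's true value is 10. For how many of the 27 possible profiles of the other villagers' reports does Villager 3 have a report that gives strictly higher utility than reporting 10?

1

Others report (27, 27, 27): truth gives 0; report 4 gives 6 > 0. Violating.
Others report (4, 4, 4): truth gives 0; no alternative beats it.
Others report (4, 4, 10): truth gives 0; no alternative beats it.
(Checking all 27 profiles: 1 has a profitable deviation, 26 do not.)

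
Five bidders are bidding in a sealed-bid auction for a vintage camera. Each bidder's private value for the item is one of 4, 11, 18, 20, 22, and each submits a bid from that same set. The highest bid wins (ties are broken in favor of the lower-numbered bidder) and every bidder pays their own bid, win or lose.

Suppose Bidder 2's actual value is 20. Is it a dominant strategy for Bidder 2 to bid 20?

Consider the case where Bidder 1 bids 4, Bidder 3 bids 4, Bidder 4 bids 4 and Bidder 5 bids 4.
Truthful bid 20: wins, pays 20, utility 20 - 20 = 0.
Bid 11 instead: wins, pays 11, utility 20 - 11 = 9.
Since 9 > 0, bidding 11 is strictly better here, so truthful bidding is not dominant.

No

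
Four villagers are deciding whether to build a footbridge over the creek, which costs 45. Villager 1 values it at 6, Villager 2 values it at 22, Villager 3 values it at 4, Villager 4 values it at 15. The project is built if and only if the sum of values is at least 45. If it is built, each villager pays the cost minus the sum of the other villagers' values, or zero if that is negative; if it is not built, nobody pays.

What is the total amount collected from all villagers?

Total value 47 ≥ cost 45, so it is built.
Villager 1: others sum to 41; max(0, 45 - 41) = 4.
Villager 2: others sum to 25; max(0, 45 - 25) = 20.
Villager 3: others sum to 43; max(0, 45 - 43) = 2.
Villager 4: others sum to 32; max(0, 45 - 32) = 13.
Total collected = 4 + 20 + 2 + 13 = 39.

39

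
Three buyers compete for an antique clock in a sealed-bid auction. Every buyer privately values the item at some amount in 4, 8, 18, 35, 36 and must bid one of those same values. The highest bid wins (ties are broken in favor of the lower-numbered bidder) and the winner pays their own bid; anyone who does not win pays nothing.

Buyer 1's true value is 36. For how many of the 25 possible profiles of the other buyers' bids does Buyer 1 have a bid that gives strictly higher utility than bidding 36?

Others bid (4, 4): truth gives 0; bid 4 gives 32 > 0. Violating.
Others bid (4, 8): truth gives 0; bid 8 gives 28 > 0. Violating.
Others bid (4, 18): truth gives 0; bid 18 gives 18 > 0. Violating.
Others bid (4, 35): truth gives 0; bid 35 gives 1 > 0. Violating.
Others bid (4, 36): truth gives 0; no alternative beats it.
Others bid (8, 36): truth gives 0; no alternative beats it.
(Checking all 25 profiles: 16 have a profitable deviation, 9 do not.)

16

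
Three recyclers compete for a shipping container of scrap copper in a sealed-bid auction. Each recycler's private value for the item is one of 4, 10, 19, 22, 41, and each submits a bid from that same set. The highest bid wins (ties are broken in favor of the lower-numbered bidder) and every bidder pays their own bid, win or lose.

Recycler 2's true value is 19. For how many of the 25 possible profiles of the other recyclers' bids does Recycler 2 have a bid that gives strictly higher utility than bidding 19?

21

Others bid (4, 4): truth gives 0; bid 10 gives 9 > 0. Violating.
Others bid (4, 10): truth gives 0; bid 10 gives 9 > 0. Violating.
Others bid (4, 22): truth gives -19; bid 22 gives -3 > -19. Violating.
Others bid (4, 41): truth gives -19; bid 4 gives -4 > -19. Violating.
Others bid (4, 19): truth gives 0; no alternative beats it.
Others bid (10, 4): truth gives 0; no alternative beats it.
(Checking all 25 profiles: 21 have a profitable deviation, 4 do not.)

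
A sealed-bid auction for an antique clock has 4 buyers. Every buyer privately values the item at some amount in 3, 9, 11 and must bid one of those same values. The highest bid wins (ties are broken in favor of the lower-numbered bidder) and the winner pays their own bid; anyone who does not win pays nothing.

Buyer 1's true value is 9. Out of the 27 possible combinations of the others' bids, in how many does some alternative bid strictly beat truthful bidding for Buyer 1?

1

Others bid (3, 3, 3): truth gives 0; bid 3 gives 6 > 0. Violating.
Others bid (3, 3, 9): truth gives 0; no alternative beats it.
Others bid (3, 3, 11): truth gives 0; no alternative beats it.
(Checking all 27 profiles: 1 has a profitable deviation, 26 do not.)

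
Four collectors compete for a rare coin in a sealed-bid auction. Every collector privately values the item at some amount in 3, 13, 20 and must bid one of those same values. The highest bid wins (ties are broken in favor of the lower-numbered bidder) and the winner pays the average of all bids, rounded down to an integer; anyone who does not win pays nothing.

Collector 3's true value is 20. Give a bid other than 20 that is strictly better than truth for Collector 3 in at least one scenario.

Suppose Collector 1 bids 3, Collector 2 bids 3 and Collector 4 bids 3.
Bid 20: wins, pays 7, utility 20 - 7 = 13.
Bid 13: wins, pays 5, utility 20 - 5 = 15.
So bidding 13 beats truth here (15 > 13).

13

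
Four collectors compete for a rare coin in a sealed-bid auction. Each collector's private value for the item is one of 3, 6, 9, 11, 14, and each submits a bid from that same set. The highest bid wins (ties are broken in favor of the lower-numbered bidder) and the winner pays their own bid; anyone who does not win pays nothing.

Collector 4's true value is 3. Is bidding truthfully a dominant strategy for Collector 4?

Check each profile of the others' bids and compare truth against every alternative bid.
Others bid (3, 3, 3): truth gives 0, best alternative gives -3.
Others bid (3, 3, 6): truth gives 0, best alternative gives 0.
Others bid (3, 3, 9): truth gives 0, best alternative gives 0.
Others bid (3, 3, 11): truth gives 0, best alternative gives 0.
Others bid (3, 3, 14): truth gives 0, best alternative gives 0.
Others bid (3, 6, 3): truth gives 0, best alternative gives 0.
(Remaining 119 profiles checked similarly; truth is weakly best in each.)
In every case the truthful bid is at least as good as any alternative, so it is a dominant strategy.

Yes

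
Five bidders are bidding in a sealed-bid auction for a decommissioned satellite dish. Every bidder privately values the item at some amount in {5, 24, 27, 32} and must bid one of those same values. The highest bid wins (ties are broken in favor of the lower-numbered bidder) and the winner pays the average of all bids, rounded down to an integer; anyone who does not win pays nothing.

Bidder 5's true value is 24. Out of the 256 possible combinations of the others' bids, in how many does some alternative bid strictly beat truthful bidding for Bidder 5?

64

Others bid (5, 5, 5, 24): truth gives 0; bid 27 gives 11 > 0. Violating.
Others bid (5, 5, 5, 27): truth gives 0; bid 32 gives 10 > 0. Violating.
Others bid (5, 5, 24, 5): truth gives 0; bid 27 gives 11 > 0. Violating.
Others bid (5, 5, 24, 24): truth gives 0; bid 27 gives 7 > 0. Violating.
Others bid (5, 5, 5, 5): truth gives 16; no alternative beats it.
Others bid (5, 5, 5, 32): truth gives 0; no alternative beats it.
(Checking all 256 profiles: 64 have a profitable deviation, 192 do not.)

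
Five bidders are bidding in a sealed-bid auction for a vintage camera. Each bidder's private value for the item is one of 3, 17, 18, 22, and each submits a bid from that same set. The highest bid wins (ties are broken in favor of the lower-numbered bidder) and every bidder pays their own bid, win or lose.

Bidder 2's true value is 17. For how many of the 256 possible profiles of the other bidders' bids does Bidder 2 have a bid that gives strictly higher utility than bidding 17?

Others bid (3, 3, 3, 18): truth gives -17; bid 18 gives -1 > -17. Violating.
Others bid (3, 3, 3, 22): truth gives -17; bid 3 gives -3 > -17. Violating.
Others bid (3, 3, 17, 18): truth gives -17; bid 18 gives -1 > -17. Violating.
Others bid (3, 3, 17, 22): truth gives -17; bid 3 gives -3 > -17. Violating.
Others bid (3, 3, 3, 3): truth gives 0; no alternative beats it.
Others bid (3, 3, 3, 17): truth gives 0; no alternative beats it.
(Checking all 256 profiles: 248 have a profitable deviation, 8 do not.)

248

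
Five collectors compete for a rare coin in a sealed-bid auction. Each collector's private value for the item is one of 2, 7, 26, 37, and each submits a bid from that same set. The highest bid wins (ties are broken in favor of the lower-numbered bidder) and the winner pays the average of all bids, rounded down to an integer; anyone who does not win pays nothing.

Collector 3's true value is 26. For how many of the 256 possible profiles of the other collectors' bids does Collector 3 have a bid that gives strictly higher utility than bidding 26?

Others bid (2, 2, 2, 2): truth gives 20; bid 7 gives 23 > 20. Violating.
Others bid (2, 2, 2, 7): truth gives 19; bid 7 gives 22 > 19. Violating.
Others bid (2, 2, 2, 37): truth gives 0; bid 37 gives 10 > 0. Violating.
Others bid (2, 2, 7, 2): truth gives 19; bid 7 gives 22 > 19. Violating.
Others bid (2, 2, 2, 26): truth gives 15; no alternative beats it.
Others bid (2, 2, 7, 26): truth gives 14; no alternative beats it.
(Checking all 256 profiles: 98 have a profitable deviation, 158 do not.)

98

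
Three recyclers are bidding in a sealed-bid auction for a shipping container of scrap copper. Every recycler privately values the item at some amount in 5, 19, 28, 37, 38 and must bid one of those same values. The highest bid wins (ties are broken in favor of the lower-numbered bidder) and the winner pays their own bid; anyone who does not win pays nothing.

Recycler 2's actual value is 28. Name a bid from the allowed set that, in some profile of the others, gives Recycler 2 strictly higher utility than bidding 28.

Suppose Recycler 1 bids 5 and Recycler 3 bids 5.
Bid 28: wins, pays 28, utility 28 - 28 = 0.
Bid 19: wins, pays 19, utility 28 - 19 = 9.
So bidding 19 beats truth here (9 > 0).

19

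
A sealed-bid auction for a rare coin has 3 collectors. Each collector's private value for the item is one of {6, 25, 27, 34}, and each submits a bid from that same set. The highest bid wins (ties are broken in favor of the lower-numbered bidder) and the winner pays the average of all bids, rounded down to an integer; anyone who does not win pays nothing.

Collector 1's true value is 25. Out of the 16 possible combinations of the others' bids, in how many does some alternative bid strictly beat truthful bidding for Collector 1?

Others bid (6, 6): truth gives 13; bid 6 gives 19 > 13. Violating.
Others bid (6, 27): truth gives 0; bid 27 gives 5 > 0. Violating.
Others bid (6, 34): truth gives 0; bid 34 gives 1 > 0. Violating.
Others bid (27, 6): truth gives 0; bid 27 gives 5 > 0. Violating.
Others bid (6, 25): truth gives 7; no alternative beats it.
Others bid (25, 6): truth gives 7; no alternative beats it.
(Checking all 16 profiles: 5 have a profitable deviation, 11 do not.)

5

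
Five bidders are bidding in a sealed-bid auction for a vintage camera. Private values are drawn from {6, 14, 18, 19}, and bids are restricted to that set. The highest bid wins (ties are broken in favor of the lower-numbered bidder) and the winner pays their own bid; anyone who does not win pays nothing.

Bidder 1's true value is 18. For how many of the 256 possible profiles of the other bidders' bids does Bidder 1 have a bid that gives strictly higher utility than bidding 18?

Others bid (6, 6, 6, 6): truth gives 0; bid 6 gives 12 > 0. Violating.
Others bid (6, 6, 6, 14): truth gives 0; bid 14 gives 4 > 0. Violating.
Others bid (6, 6, 14, 6): truth gives 0; bid 14 gives 4 > 0. Violating.
Others bid (6, 6, 14, 14): truth gives 0; bid 14 gives 4 > 0. Violating.
Others bid (6, 6, 6, 18): truth gives 0; no alternative beats it.
Others bid (6, 6, 6, 19): truth gives 0; no alternative beats it.
(Checking all 256 profiles: 16 have a profitable deviation, 240 do not.)

16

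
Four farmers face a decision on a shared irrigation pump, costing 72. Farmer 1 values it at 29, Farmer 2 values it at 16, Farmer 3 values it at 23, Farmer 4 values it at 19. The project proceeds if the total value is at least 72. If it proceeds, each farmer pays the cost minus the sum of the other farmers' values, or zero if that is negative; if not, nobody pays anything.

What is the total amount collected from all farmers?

Total value 87 ≥ cost 72, so it is built.
Farmer 1: others sum to 58; max(0, 72 - 58) = 14.
Farmer 2: others sum to 71; max(0, 72 - 71) = 1.
Farmer 3: others sum to 64; max(0, 72 - 64) = 8.
Farmer 4: others sum to 68; max(0, 72 - 68) = 4.
Total collected = 14 + 1 + 8 + 4 = 27.

27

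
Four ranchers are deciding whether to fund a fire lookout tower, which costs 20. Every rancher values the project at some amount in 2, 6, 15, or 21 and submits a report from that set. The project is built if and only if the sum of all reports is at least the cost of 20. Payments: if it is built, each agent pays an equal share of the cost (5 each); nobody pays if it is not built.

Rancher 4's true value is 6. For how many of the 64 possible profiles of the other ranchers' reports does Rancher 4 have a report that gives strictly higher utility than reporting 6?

Others report (2, 2, 2): truth gives 0; report 15 gives 1 > 0. Violating.
Others report (2, 2, 6): truth gives 0; report 15 gives 1 > 0. Violating.
Others report (2, 6, 2): truth gives 0; report 15 gives 1 > 0. Violating.
Others report (6, 2, 2): truth gives 0; report 15 gives 1 > 0. Violating.
Others report (2, 2, 15): truth gives 1; no alternative beats it.
Others report (2, 2, 21): truth gives 1; no alternative beats it.
(Checking all 64 profiles: 4 have a profitable deviation, 60 do not.)

4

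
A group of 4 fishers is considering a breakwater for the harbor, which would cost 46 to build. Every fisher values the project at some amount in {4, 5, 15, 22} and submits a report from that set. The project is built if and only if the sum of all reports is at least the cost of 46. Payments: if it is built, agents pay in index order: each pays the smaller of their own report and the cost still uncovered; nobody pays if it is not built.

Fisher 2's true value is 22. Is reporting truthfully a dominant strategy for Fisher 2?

No

Consider the case where Fisher 1 reports 4, Fisher 3 reports 5 and Fisher 4 reports 22.
Truthful report 22: project built, pays 22, utility 22 - 22 = 0.
Report 15 instead: project built, pays 15, utility 22 - 15 = 7.
Since 7 > 0, reporting 15 is strictly better here, so truthful reporting is not dominant.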